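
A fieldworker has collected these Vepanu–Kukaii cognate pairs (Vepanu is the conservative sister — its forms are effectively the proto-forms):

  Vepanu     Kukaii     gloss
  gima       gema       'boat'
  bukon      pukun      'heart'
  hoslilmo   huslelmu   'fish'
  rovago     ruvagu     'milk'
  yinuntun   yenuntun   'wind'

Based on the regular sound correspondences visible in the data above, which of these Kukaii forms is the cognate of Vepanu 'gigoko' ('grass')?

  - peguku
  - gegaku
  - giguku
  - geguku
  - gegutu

geguku

hoslilmo ~ huslelmu — Vepanu i corresponds to Kukaii e after a consonant, before a consonant other than r, m, n, p, b, f, v.
hoslilmo ~ huslelmu — Vepanu o corresponds to Kukaii u after a consonant, before a consonant other than r, m, n, p, b, f, v.
hoslilmo ~ huslelmu, rovago ~ ruvagu — Vepanu o corresponds to Kukaii u word-finally.
Applying these to Vepanu 'gigoko':
  gigoko → gegoko   (i→e after a consonant, before a consonant other than r, m, n, p, b, f, v)
  gegoko → geguko   (o→u after a consonant, before a consonant other than r, m, n, p, b, f, v)
  geguko → geguku   (o→u word-finally)
So the Kukaii cognate is 'geguku'.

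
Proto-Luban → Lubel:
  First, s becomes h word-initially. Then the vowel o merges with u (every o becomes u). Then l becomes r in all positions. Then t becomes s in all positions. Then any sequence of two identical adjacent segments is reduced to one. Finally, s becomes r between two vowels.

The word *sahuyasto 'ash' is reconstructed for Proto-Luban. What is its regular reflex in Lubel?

hahuyaru

Lubel: start from *sahuyasto.
  rule 1 (debuccalisation): sahuyasto → hahuyasto
  rule 2 (vowel merger): hahuyasto → hahuyastu
  rule 3: no change — hahuyastu
  rule 4 (unconditioned shift): hahuyastu → hahuyassu
  rule 5 (degemination): hahuyassu → hahuyasu
  rule 6 (rhotacism): hahuyasu → hahuyaru
  ⇒ Lubel hahuyaru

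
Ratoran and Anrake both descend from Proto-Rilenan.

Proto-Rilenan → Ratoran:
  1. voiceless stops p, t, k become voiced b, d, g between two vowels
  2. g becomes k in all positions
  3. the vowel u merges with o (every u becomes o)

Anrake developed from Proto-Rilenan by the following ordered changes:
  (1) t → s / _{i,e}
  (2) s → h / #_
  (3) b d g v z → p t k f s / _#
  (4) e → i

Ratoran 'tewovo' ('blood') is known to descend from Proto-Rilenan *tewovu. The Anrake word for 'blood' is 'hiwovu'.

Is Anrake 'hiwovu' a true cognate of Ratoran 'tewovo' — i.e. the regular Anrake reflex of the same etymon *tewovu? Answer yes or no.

yes

Derive the expected Anrake reflex of *tewovu:
Anrake: *tewovu > sewovu > hewovu > hiwovu  (by palatalisation, debuccalisation, vowel merger)
Anrake 'hiwovu' matches the regular reflex exactly, so the pair is cognate.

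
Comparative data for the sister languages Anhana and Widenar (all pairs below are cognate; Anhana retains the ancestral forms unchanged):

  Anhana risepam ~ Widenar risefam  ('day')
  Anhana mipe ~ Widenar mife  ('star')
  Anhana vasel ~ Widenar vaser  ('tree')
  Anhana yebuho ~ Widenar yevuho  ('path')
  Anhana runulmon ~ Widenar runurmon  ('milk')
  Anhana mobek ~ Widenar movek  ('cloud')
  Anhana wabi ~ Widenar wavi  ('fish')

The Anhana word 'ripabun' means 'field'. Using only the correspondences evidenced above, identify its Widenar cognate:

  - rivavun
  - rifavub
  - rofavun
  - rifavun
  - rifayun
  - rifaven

risepam ~ risefam — Anhana p corresponds to Widenar f between vowels (before a back vowel).
yebuho ~ yevuho — Anhana b corresponds to Widenar v between vowels (before a back vowel).
Applying these to Anhana 'ripabun':
  ripabun → rifabun   (p→f between vowels (before a back vowel))
  rifabun → rifavun   (b→v between vowels (before a back vowel))
So the Widenar cognate is 'rifavun'.

rifavun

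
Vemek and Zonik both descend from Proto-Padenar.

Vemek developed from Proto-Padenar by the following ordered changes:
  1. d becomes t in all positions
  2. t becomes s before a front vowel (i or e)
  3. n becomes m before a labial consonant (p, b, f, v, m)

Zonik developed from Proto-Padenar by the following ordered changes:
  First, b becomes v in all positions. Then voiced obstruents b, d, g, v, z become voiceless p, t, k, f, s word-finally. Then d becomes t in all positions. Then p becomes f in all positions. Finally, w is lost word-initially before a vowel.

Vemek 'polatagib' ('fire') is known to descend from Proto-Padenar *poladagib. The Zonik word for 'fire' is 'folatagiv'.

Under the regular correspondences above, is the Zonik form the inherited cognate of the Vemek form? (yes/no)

Derive the expected Zonik reflex of *poladagib:
Zonik: start from *poladagib.
  rule 1 (unconditioned shift): poladagib → poladagiv
  rule 2 (final devoicing): poladagiv → poladagif
  rule 3 (unconditioned shift): poladagif → polatagif
  rule 4 (unconditioned shift): polatagif → folatagif
  rule 5: no change — folatagif
  ⇒ Zonik folatagif
The regular Zonik reflex would be 'folatagif', but the attested form is 'folatagiv'. The correspondence is irregular, so they are not cognates (the Zonik form has a different source).

no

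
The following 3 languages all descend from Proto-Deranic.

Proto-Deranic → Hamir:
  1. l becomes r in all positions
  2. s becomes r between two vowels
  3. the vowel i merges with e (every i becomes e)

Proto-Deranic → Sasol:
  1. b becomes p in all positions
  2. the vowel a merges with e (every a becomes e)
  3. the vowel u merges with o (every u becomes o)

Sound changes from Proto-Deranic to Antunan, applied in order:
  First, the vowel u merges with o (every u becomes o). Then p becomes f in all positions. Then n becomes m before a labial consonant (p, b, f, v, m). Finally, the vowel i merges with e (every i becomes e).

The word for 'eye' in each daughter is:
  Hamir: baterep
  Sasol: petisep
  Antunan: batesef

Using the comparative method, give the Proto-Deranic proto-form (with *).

*batisep

Position 2: Hamir has a, Sasol has e, Antunan has a. Hamir preserves a here (none of its changes turn any other segment into a), so the proto-segment is *a.
Position 4: Hamir has e, Sasol has i, Antunan has e. Sasol preserves i here (none of its changes turn any other segment into i), so the proto-segment is *i.
Position 5: Hamir has r, Sasol has s, Antunan has s. Sasol preserves s here (none of its changes turn any other segment into s), so the proto-segment is *s.
Continuing position by position gives *batisep; check it forward:
Hamir: *batisep > batirep > baterep  (by rhotacism, vowel merger)
Sasol: *batisep
  batisep → patisep   [unconditioned shift]
  patisep → petisep   [vowel merger]
  petisep (rule 3 does not apply)
  giving Sasol petisep.
Antunan: *batisep
  batisep (rule 1 does not apply)
  batisep → batisef   [unconditioned shift]
  batisef (rule 3 does not apply)
  batisef → batesef   [vowel merger]
  giving Antunan batesef.
Only *batisep yields all of Hamir baterep, Sasol petisep, Antunan batesef.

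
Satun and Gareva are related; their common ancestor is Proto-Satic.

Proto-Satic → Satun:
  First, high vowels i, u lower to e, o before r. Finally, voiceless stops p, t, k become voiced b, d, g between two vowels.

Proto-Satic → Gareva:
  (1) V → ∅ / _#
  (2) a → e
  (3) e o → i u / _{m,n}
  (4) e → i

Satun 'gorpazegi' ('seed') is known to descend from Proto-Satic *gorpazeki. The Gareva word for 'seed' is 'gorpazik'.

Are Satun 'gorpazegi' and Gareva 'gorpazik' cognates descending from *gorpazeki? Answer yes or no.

Derive the expected Gareva reflex of *gorpazeki:
Gareva: *gorpazeki
  gorpazeki → gorpazek   [apocope]
  gorpazek → gorpezek   [vowel merger]
  gorpezek (rule 3 does not apply)
  gorpezek → gorpizik   [vowel merger]
  giving Gareva gorpizik.
The regular Gareva reflex would be 'gorpizik', but the attested form is 'gorpazik'. The correspondence is irregular, so they are not cognates (the Gareva form has a different source).

no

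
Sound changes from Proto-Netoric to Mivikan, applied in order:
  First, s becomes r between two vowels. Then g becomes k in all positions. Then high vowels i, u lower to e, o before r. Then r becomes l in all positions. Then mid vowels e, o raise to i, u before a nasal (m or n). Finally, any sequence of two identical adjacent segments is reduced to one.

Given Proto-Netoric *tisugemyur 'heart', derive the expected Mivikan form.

Mivikan: *tisugemyur > tirugemyur > tirukemyur > terukemyor > telukemyol > telukimyol  (by rhotacism, unconditioned shift, pre-rhotic lowering, unconditioned shift, pre-nasal raising)

telukimyol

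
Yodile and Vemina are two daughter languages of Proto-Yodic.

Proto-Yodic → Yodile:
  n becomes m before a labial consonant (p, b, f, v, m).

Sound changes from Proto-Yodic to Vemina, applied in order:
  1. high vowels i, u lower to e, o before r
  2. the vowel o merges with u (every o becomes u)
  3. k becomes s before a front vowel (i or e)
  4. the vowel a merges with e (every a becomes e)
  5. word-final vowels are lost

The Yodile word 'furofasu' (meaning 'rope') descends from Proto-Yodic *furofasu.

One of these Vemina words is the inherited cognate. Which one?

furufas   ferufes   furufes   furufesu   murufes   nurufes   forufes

Vemina: *furofasu
  furofasu → forofasu   [pre-rhotic lowering]
  forofasu → furufasu   [vowel merger]
  furufasu (rule 3 does not apply)
  furufasu → furufesu   [vowel merger]
  furufesu → furufes   [apocope]
  giving Vemina furufes.
Among the options, 'furufes' alone shows every Vemina change applied in order.

furufes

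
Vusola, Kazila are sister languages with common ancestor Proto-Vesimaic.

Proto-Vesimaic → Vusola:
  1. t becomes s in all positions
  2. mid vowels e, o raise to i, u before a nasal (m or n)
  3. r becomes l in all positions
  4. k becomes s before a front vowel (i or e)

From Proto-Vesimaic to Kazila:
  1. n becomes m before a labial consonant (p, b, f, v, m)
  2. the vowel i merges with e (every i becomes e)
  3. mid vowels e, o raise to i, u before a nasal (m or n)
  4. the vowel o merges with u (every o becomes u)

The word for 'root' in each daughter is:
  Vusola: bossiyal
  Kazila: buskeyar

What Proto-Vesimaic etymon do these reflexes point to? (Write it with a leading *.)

Position 8: Vusola has l, Kazila has r. Kazila preserves r here (none of its changes turn any other segment into r), so the proto-segment is *r.
Position 5: Vusola has i, Kazila has e. Taking the neighbouring segments as reconstructed: Vusola i can only go back to *i; Kazila e could go back to *e or *i — the one source consistent with every daughter is *i.
Continuing position by position gives *boskiyar; check it forward:
Vusola: *boskiyar
  boskiyar (rule 1 does not apply)
  boskiyar (rule 2 does not apply)
  boskiyar → boskiyal   [unconditioned shift]
  boskiyal → bossiyal   [palatalisation]
  giving Vusola bossiyal.
Kazila: *boskiyar
  boskiyar (rule 1 does not apply)
  boskiyar → boskeyar   [vowel merger]
  boskeyar (rule 3 does not apply)
  boskeyar → buskeyar   [vowel merger]
  giving Kazila buskeyar.
Only *boskiyar yields all of Vusola bossiyal, Kazila buskeyar.

*boskiyar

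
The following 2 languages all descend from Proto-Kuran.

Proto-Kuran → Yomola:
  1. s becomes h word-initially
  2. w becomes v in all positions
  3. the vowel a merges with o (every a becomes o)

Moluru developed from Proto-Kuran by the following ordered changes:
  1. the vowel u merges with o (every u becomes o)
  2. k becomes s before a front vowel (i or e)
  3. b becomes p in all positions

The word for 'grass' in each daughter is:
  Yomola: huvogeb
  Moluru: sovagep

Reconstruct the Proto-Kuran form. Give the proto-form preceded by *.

Position 4: Yomola has o, Moluru has a. Moluru preserves a here (none of its changes turn any other segment into a), so the proto-segment is *a.
Position 1: Yomola has h, Moluru has s. Taking the neighbouring segments as reconstructed: Yomola h could go back to *s or *h; Moluru s can only go back to *s — the one source consistent with every daughter is *s.
Position 7: Yomola has b, Moluru has p. Yomola preserves b here (none of its changes turn any other segment into b), so the proto-segment is *b.
This points to *suvageb. Verify forward in each daughter:
Yomola: start from *suvageb.
  rule 1 (debuccalisation): suvageb → huvageb
  rule 2: no change — huvageb
  rule 3 (vowel merger): huvageb → huvogeb
  ⇒ Yomola huvogeb
Moluru: start from *suvageb.
  rule 1 (vowel merger): suvageb → sovageb
  rule 2: no change — sovageb
  rule 3 (unconditioned shift): sovageb → sovagep
  ⇒ Moluru sovagep
Only *suvageb yields all of Yomola huvogeb, Moluru sovagep.

*suvageb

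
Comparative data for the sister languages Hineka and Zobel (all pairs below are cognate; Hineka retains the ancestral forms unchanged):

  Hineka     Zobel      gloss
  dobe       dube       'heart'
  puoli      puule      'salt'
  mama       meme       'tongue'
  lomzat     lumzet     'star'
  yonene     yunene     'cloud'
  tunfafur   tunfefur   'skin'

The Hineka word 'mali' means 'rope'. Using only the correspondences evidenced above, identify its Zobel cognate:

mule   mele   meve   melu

lomzat ~ lumzet — Hineka a corresponds to Zobel e after a consonant, before a consonant other than r, m, n, p, b, f, v.
puoli ~ puule — Hineka i corresponds to Zobel e word-finally.
Applying these to Hineka 'mali':
  mali → meli   (a→e after a consonant, before a consonant other than r, m, n, p, b, f, v)
  meli → mele   (i→e word-finally)
So the Zobel cognate is 'mele'.

mele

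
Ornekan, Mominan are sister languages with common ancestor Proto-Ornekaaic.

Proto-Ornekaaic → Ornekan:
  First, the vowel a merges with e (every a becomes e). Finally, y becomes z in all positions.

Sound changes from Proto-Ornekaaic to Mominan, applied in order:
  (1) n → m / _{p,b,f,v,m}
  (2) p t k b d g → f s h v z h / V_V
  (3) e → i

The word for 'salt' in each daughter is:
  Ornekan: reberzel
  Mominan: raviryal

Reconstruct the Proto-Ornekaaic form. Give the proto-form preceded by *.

Position 3: Ornekan has b, Mominan has v. Ornekan preserves b here (none of its changes turn any other segment into b), so the proto-segment is *b.
Position 2: Ornekan has e, Mominan has a. Mominan preserves a here (none of its changes turn any other segment into a), so the proto-segment is *a.
Continuing position by position gives *raberyal; check it forward:
Ornekan: *raberyal
  raberyal → reberyel   [vowel merger]
  reberyel → reberzel   [unconditioned shift]
  giving Ornekan reberzel.
Mominan: *raberyal
  raberyal (rule 1 does not apply)
  raberyal → raveryal   [intervocalic lenition]
  raveryal → raviryal   [vowel merger]
  giving Mominan raviryal.
Only *raberyal yields all of Ornekan reberzel, Mominan raviryal.

*raberyal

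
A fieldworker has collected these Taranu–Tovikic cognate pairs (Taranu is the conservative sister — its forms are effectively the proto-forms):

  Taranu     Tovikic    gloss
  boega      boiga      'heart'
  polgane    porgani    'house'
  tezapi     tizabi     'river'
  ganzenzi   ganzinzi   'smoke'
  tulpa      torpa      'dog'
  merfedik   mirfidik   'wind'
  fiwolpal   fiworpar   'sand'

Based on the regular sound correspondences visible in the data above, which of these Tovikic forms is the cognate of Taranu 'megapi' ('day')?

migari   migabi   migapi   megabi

tezapi ~ tizabi, merfedik ~ mirfidik — Taranu e corresponds to Tovikic i after a consonant, before a consonant other than r, m, n, p, b, f, v.
tezapi ~ tizabi — Taranu p corresponds to Tovikic b between vowels (before a front vowel).
Applying these to Taranu 'megapi':
  megapi → migapi   (e→i after a consonant, before a consonant other than r, m, n, p, b, f, v)
  migapi → migabi   (p→b between vowels (before a front vowel))
So the Tovikic cognate is 'migabi'.

migabi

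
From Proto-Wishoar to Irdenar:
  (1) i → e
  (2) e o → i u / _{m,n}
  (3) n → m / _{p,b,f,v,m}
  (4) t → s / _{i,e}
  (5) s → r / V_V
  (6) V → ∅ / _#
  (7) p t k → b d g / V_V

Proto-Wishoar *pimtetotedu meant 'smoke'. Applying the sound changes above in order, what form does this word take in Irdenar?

Irdenar: *pimtetotedu
  pimtetotedu → pemtetotedu   [vowel merger]
  pemtetotedu → pimtetotedu   [pre-nasal raising]
  pimtetotedu (rule 3 does not apply)
  pimtetotedu → pimsetosedu   [palatalisation]
  pimsetosedu → pimsetoredu   [rhotacism]
  pimsetoredu → pimsetored   [apocope]
  pimsetored → pimsedored   [intervocalic voicing]
  giving Irdenar pimsedored.

pimsedored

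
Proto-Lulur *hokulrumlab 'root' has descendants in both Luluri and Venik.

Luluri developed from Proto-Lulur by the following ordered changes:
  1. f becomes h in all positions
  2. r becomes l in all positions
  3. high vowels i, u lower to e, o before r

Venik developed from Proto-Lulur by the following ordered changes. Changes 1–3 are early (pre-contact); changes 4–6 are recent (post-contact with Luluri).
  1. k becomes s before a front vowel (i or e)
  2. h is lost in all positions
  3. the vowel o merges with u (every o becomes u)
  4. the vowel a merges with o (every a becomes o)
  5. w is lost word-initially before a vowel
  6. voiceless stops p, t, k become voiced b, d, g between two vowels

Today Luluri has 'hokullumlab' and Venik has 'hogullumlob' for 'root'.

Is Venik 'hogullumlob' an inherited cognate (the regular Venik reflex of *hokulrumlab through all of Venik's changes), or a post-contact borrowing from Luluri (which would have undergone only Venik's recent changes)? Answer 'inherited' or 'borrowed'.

borrowed

If inherited, *hokulrumlab would pass through all of Venik's changes:
Venik: *hokulrumlab
  hokulrumlab (rule 1 does not apply)
  hokulrumlab → okulrumlab   [h-loss]
  okulrumlab → ukulrumlab   [vowel merger]
  ukulrumlab → ukulrumlob   [vowel merger]
  ukulrumlob (rule 5 does not apply)
  ukulrumlob → ugulrumlob   [intervocalic voicing]
  giving Venik ugulrumlob.
If borrowed from Luluri 'hokullumlab' after the early changes, it would undergo only the recent ones:
  rule 4 (vowel merger): hokullumlab → hokullumlob
  rule 5 (glide loss): no change (hokullumlob)
  rule 6 (intervocalic voicing): hokullumlob → hogullumlob
  ⇒ as a loan: hogullumlob
Venik 'hogullumlob' matches the loan outcome 'hogullumlob', not the inherited 'ugulrumlob' — it skipped the early Venik changes, so it was borrowed from Luluri.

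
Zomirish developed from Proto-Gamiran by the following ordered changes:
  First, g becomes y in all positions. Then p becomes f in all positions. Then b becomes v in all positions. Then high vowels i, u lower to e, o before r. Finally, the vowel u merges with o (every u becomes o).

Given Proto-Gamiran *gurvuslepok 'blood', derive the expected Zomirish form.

Zomirish: start from *gurvuslepok.
  rule 1 (unconditioned shift): gurvuslepok → yurvuslepok
  rule 2 (unconditioned shift): yurvuslepok → yurvuslefok
  rule 3: no change — yurvuslefok
  rule 4 (pre-rhotic lowering): yurvuslefok → yorvuslefok
  rule 5 (vowel merger): yorvuslefok → yorvoslefok
  ⇒ Zomirish yorvoslefok

yorvoslefok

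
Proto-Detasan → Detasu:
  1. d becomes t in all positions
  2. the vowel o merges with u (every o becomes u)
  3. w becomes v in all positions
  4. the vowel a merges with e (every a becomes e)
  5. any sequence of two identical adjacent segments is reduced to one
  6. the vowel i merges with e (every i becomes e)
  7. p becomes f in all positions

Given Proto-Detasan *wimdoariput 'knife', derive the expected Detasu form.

vemtuerefut

Detasu: *wimdoariput
  wimdoariput → wimtoariput   [unconditioned shift]
  wimtoariput → wimtuariput   [vowel merger]
  wimtuariput → vimtuariput   [unconditioned shift]
  vimtuariput → vimtueriput   [vowel merger]
  vimtueriput (rule 5 does not apply)
  vimtueriput → vemtuereput   [vowel merger]
  vemtuereput → vemtuerefut   [unconditioned shift]
  giving Detasu vemtuerefut.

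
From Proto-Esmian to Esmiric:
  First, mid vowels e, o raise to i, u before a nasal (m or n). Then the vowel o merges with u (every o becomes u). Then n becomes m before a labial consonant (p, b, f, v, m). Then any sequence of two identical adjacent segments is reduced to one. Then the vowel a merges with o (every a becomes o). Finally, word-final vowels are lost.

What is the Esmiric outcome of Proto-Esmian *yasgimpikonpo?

Esmiric: start from *yasgimpikonpo.
  rule 1 (pre-nasal raising): yasgimpikonpo → yasgimpikunpo
  rule 2 (vowel merger): yasgimpikunpo → yasgimpikunpu
  rule 3 (nasal place assimilation): yasgimpikunpu → yasgimpikumpu
  rule 4: no change — yasgimpikumpu
  rule 5 (vowel merger): yasgimpikumpu → yosgimpikumpu
  rule 6 (apocope): yosgimpikumpu → yosgimpikump
  ⇒ Esmiric yosgimpikump

yosgimpikump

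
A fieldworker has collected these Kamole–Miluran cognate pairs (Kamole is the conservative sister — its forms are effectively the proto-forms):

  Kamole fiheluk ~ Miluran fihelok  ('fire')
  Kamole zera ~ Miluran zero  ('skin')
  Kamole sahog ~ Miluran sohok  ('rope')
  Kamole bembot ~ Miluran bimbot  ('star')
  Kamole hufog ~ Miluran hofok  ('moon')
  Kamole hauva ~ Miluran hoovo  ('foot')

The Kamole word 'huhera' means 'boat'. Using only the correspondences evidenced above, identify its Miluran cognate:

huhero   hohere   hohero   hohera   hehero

hohero

fiheluk ~ fihelok — Kamole u corresponds to Miluran o after a consonant, before a consonant other than r, m, n, p, b, f, v.
zera ~ zero, hauva ~ hoovo — Kamole a corresponds to Miluran o word-finally.
Applying these to Kamole 'huhera':
  huhera → hohera   (u→o after a consonant, before a consonant other than r, m, n, p, b, f, v)
  hohera → hohero   (a→o word-finally)
So the Miluran cognate is 'hohero'.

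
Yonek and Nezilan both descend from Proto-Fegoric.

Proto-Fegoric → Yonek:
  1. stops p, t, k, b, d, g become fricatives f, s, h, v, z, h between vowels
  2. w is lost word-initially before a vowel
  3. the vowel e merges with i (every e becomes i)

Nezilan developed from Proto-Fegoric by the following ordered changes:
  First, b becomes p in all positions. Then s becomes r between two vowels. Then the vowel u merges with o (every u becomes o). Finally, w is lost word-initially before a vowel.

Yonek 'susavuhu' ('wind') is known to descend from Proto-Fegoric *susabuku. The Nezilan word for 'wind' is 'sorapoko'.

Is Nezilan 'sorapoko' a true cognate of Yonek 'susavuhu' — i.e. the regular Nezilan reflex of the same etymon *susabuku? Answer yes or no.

yes

Derive the expected Nezilan reflex of *susabuku:
Nezilan: *susabuku
  susabuku → susapuku   [unconditioned shift]
  susapuku → surapuku   [rhotacism]
  surapuku → sorapoko   [vowel merger]
  sorapoko (rule 4 does not apply)
  giving Nezilan sorapoko.
Nezilan 'sorapoko' matches the regular reflex exactly, so the pair is cognate.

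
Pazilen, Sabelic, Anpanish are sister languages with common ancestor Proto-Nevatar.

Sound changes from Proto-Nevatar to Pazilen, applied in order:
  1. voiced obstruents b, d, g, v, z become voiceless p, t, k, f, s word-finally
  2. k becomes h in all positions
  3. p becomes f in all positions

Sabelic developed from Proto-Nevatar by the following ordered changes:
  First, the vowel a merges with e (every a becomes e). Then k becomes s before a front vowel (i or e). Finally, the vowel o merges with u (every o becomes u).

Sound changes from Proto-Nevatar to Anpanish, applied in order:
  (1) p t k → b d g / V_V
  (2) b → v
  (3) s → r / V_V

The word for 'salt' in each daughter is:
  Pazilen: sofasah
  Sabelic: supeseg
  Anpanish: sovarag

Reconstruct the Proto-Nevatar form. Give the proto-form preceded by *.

Position 2: Pazilen has o, Sabelic has u, Anpanish has o. Pazilen preserves o here (none of its changes turn any other segment into o), so the proto-segment is *o.
Position 6: Pazilen has a, Sabelic has e, Anpanish has a. Pazilen preserves a here (none of its changes turn any other segment into a), so the proto-segment is *a.
Continuing position by position gives *sopasag; check it forward:
Pazilen: *sopasag > sopasak > sopasah > sofasah  (by final devoicing, unconditioned shift, unconditioned shift)
Sabelic: *sopasag
  sopasag → sopeseg   [vowel merger]
  sopeseg (rule 2 does not apply)
  sopeseg → supeseg   [vowel merger]
  giving Sabelic supeseg.
Anpanish: *sopasag > sobasag > sovasag > sovarag  (by intervocalic voicing, unconditioned shift, rhotacism)
*sopasag is the unique common source.

*sopasag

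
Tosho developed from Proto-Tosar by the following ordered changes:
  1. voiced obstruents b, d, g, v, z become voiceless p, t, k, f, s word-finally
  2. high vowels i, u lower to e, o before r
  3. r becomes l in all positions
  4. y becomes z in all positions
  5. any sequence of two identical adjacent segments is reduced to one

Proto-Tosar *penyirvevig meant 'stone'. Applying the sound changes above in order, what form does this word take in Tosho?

Tosho: *penyirvevig
  penyirvevig → penyirvevik   [final devoicing]
  penyirvevik → penyervevik   [pre-rhotic lowering]
  penyervevik → penyelvevik   [unconditioned shift]
  penyelvevik → penzelvevik   [unconditioned shift]
  penzelvevik (rule 5 does not apply)
  giving Tosho penzelvevik.

penzelvevik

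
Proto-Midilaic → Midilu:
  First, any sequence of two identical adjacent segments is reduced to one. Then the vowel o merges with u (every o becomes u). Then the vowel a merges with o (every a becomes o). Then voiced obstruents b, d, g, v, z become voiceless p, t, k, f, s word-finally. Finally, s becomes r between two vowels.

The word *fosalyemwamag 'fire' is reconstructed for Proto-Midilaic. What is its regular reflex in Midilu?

furolyemwomok

Midilu: *fosalyemwamag > fusalyemwamag > fusolyemwomog > fusolyemwomok > furolyemwomok  (by vowel merger, vowel merger, final devoicing, rhotacism)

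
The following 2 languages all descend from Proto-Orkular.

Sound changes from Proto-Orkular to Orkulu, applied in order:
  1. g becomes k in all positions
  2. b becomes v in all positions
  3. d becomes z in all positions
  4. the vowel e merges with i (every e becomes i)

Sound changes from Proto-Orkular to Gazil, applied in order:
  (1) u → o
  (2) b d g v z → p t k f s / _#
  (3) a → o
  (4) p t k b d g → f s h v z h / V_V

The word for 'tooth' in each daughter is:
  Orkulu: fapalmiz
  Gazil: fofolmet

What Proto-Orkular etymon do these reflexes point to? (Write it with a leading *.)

Position 7: Orkulu has i, Gazil has e. Gazil preserves e here (none of its changes turn any other segment into e), so the proto-segment is *e.
Position 4: Orkulu has a, Gazil has o. Orkulu preserves a here (none of its changes turn any other segment into a), so the proto-segment is *a.
Position 2: Orkulu has a, Gazil has o. Orkulu preserves a here (none of its changes turn any other segment into a), so the proto-segment is *a.
Verify the candidate proto-form against each daughter:
Orkulu: *fapalmed > fapalmez > fapalmiz  (by unconditioned shift, vowel merger)
Gazil: *fapalmed > fapalmet > fopolmet > fofolmet  (by final devoicing, vowel merger, intervocalic lenition)
No other proto-form is consistent with every reflex, so the reconstruction is *fapalmed.

*fapalmed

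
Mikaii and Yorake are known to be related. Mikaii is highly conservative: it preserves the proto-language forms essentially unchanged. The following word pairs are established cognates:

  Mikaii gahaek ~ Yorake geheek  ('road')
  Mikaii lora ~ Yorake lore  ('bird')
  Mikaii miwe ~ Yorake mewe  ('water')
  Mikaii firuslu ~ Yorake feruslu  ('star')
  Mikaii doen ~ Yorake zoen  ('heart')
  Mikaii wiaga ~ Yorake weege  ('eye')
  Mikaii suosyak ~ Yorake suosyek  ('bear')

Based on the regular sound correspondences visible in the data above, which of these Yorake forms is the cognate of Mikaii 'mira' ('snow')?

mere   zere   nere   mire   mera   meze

mere

firuslu ~ feruslu — Mikaii i corresponds to Yorake e after a consonant, before r.
lora ~ lore, wiaga ~ weege — Mikaii a corresponds to Yorake e word-finally.
Applying these to Mikaii 'mira':
  mira → mera   (i→e after a consonant, before r)
  mera → mere   (a→e word-finally)
So the Yorake cognate is 'mere'.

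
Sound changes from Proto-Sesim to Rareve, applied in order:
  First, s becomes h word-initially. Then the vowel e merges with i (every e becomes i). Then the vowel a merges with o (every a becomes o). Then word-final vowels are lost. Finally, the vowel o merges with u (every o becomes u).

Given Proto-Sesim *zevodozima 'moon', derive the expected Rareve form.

Rareve: *zevodozima
  zevodozima (rule 1 does not apply)
  zevodozima → zivodozima   [vowel merger]
  zivodozima → zivodozimo   [vowel merger]
  zivodozimo → zivodozim   [apocope]
  zivodozim → zivuduzim   [vowel merger]
  giving Rareve zivuduzim.

zivuduzim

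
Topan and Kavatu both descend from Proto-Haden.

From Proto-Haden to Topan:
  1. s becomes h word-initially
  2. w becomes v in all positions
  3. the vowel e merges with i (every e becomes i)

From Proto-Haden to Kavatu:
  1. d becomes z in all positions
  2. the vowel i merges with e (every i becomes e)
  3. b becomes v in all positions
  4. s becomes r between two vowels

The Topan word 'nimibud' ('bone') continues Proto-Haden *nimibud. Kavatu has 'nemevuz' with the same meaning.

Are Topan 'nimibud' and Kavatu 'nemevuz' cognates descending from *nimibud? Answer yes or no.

yes

Derive the expected Kavatu reflex of *nimibud:
Kavatu: *nimibud > nimibuz > nemebuz > nemevuz  (by unconditioned shift, vowel merger, unconditioned shift)
Kavatu 'nemevuz' matches the regular reflex exactly, so the pair is cognate.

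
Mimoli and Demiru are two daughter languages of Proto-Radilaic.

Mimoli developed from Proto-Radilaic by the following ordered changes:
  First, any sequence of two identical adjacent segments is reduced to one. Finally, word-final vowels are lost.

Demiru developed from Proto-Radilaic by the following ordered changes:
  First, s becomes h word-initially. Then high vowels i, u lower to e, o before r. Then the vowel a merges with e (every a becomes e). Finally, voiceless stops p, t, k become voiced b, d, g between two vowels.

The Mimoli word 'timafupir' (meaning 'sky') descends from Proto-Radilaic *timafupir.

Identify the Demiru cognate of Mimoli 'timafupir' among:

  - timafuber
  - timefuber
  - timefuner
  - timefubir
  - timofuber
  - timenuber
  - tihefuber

timefuber

Demiru: *timafupir
  timafupir (rule 1 does not apply)
  timafupir → timafuper   [pre-rhotic lowering]
  timafuper → timefuper   [vowel merger]
  timefuper → timefuber   [intervocalic voicing]
  giving Demiru timefuber.
Only 'timefuber' matches the regular Demiru development of *timafupir.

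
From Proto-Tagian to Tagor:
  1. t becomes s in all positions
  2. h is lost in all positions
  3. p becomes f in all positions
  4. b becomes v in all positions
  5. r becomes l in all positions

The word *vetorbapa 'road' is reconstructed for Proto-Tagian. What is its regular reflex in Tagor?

vesolvafa

Tagor: *vetorbapa
  vetorbapa → vesorbapa   [unconditioned shift]
  vesorbapa (rule 2 does not apply)
  vesorbapa → vesorbafa   [unconditioned shift]
  vesorbafa → vesorvafa   [unconditioned shift]
  vesorvafa → vesolvafa   [unconditioned shift]
  giving Tagor vesolvafa.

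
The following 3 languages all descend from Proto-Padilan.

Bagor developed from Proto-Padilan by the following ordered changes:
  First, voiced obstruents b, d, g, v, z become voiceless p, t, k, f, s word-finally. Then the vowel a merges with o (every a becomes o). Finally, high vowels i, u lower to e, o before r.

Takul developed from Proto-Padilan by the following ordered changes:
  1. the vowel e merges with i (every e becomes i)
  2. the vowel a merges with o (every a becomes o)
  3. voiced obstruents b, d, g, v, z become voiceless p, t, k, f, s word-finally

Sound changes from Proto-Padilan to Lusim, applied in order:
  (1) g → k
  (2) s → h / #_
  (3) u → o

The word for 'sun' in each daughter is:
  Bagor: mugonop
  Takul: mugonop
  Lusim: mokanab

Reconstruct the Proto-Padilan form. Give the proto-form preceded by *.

*muganab

Position 3: Bagor has g, Takul has g, Lusim has k. Bagor preserves g here (none of its changes turn any other segment into g), so the proto-segment is *g.
Position 6: Bagor has o, Takul has o, Lusim has a. Lusim preserves a here (none of its changes turn any other segment into a), so the proto-segment is *a.
Position 7: Bagor has p, Takul has p, Lusim has b. Lusim preserves b here (none of its changes turn any other segment into b), so the proto-segment is *b.
This points to *muganab. Verify forward in each daughter:
Bagor: *muganab
  muganab → muganap   [final devoicing]
  muganap → mugonop   [vowel merger]
  mugonop (rule 3 does not apply)
  giving Bagor mugonop.
Takul: *muganab > mugonob > mugonop  (by vowel merger, final devoicing)
Lusim: start from *muganab.
  rule 1 (unconditioned shift): muganab → mukanab
  rule 2: no change — mukanab
  rule 3 (vowel merger): mukanab → mokanab
  ⇒ Lusim mokanab
Only *muganab yields all of Bagor mugonop, Takul mugonop, Lusim mokanab.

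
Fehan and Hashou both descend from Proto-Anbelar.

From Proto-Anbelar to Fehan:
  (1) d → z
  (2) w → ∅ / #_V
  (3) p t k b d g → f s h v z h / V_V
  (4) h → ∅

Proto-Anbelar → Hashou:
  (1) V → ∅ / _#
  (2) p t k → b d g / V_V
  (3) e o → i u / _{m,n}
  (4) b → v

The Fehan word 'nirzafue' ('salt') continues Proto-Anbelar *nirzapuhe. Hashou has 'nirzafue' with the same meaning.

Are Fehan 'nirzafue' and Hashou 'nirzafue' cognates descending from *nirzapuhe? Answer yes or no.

no

Derive the expected Hashou reflex of *nirzapuhe:
Hashou: start from *nirzapuhe.
  rule 1 (apocope): nirzapuhe → nirzapuh
  rule 2 (intervocalic voicing): nirzapuh → nirzabuh
  rule 3: no change — nirzabuh
  rule 4 (unconditioned shift): nirzabuh → nirzavuh
  ⇒ Hashou nirzavuh
The regular Hashou reflex would be 'nirzavuh', but the attested form is 'nirzafue'. The correspondence is irregular, so they are not cognates (the Hashou form has a different source).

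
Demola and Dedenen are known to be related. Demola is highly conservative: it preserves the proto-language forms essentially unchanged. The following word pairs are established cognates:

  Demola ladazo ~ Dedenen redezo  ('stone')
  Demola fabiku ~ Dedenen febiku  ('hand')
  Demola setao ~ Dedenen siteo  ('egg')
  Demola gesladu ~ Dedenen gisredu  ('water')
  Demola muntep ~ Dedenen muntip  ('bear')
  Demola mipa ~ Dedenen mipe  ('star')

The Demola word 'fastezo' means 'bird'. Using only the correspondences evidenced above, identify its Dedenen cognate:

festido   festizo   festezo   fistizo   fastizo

ladazo ~ redezo, gesladu ~ gisredu — Demola a corresponds to Dedenen e after a consonant, before a consonant other than r, m, n, p, b, f, v.
setao ~ siteo, gesladu ~ gisredu — Demola e corresponds to Dedenen i after a consonant, before a consonant other than r, m, n, p, b, f, v.
Applying these to Demola 'fastezo':
  fastezo → festezo   (a→e after a consonant, before a consonant other than r, m, n, p, b, f, v)
  festezo → festizo   (e→i after a consonant, before a consonant other than r, m, n, p, b, f, v)
So the Dedenen cognate is 'festizo'.

festizo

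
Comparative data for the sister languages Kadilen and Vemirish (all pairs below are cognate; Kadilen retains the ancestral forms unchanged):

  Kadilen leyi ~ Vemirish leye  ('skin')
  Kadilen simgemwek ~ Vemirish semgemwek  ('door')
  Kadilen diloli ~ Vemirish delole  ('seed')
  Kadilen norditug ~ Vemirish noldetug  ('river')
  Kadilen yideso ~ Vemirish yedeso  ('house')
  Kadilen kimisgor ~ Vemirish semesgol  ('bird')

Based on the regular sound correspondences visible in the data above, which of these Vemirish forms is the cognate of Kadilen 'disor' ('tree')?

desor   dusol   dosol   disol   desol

diloli ~ delole, norditug ~ noldetug — Kadilen i corresponds to Vemirish e after a consonant, before a consonant other than r, m, n, p, b, f, v.
kimisgor ~ semesgol — Kadilen r corresponds to Vemirish l word-finally.
Applying these to Kadilen 'disor':
  disor → desor   (i→e after a consonant, before a consonant other than r, m, n, p, b, f, v)
  desor → desol   (r→l word-finally)
So the Vemirish cognate is 'desol'.

desol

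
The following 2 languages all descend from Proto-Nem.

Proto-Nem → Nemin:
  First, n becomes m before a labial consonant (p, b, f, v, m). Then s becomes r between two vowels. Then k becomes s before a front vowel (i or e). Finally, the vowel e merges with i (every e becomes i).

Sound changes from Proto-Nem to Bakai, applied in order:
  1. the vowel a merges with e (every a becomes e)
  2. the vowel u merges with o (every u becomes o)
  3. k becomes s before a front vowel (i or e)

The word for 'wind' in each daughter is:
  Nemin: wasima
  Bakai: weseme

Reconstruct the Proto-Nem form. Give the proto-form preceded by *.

Position 2: Nemin has a, Bakai has e. Nemin preserves a here (none of its changes turn any other segment into a), so the proto-segment is *a.
Position 3: Nemin has s, Bakai has s. Taking the neighbouring segments as reconstructed: Nemin s can only go back to *k; Bakai s could go back to *k or *s — the one source consistent with every daughter is *k.
Verify the candidate proto-form against each daughter:
Nemin: *wakema
  wakema (rule 1 does not apply)
  wakema (rule 2 does not apply)
  wakema → wasema   [palatalisation]
  wasema → wasima   [vowel merger]
  giving Nemin wasima.
Bakai: *wakema
  wakema → wekeme   [vowel merger]
  wekeme (rule 2 does not apply)
  wekeme → weseme   [palatalisation]
  giving Bakai weseme.
No other proto-form is consistent with every reflex, so the reconstruction is *wakema.

*wakema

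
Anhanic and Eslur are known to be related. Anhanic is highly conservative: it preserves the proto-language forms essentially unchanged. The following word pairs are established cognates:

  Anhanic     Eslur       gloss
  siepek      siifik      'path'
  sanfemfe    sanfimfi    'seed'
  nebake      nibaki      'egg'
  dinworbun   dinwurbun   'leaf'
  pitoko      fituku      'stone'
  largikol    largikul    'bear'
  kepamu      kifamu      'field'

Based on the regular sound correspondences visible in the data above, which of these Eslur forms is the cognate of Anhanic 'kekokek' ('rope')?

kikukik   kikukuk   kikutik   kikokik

siepek ~ siifik — Anhanic e corresponds to Eslur i after a consonant, before a consonant other than r, m, n, p, b, f, v.
pitoko ~ fituku, largikol ~ largikul — Anhanic o corresponds to Eslur u after a consonant, before a consonant other than r, m, n, p, b, f, v.
Applying these to Anhanic 'kekokek':
  kekokek → kikokek   (e→i after a consonant, before a consonant other than r, m, n, p, b, f, v)
  kikokek → kikukek   (o→u after a consonant, before a consonant other than r, m, n, p, b, f, v)
  kikukek → kikukik   (e→i after a consonant, before a consonant other than r, m, n, p, b, f, v)
So the Eslur cognate is 'kikukik'.

kikukik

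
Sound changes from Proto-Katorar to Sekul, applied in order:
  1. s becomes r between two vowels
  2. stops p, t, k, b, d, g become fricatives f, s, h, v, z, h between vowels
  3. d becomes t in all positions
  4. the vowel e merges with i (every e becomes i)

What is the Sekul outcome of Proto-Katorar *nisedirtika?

nirizirtiha

Sekul: *nisedirtika
  nisedirtika → niredirtika   [rhotacism]
  niredirtika → nirezirtiha   [intervocalic lenition]
  nirezirtiha (rule 3 does not apply)
  nirezirtiha → nirizirtiha   [vowel merger]
  giving Sekul nirizirtiha.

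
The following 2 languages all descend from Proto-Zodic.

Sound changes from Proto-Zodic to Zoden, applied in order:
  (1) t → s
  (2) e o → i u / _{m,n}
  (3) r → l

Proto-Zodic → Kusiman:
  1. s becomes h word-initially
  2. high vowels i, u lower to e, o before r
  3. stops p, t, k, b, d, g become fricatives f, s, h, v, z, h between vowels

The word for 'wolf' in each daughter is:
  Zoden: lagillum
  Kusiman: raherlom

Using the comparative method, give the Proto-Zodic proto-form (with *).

Position 4: Zoden has i, Kusiman has e. Taking the neighbouring segments as reconstructed: Zoden i can only go back to *i; Kusiman e could go back to *e or *i — the one source consistent with every daughter is *i.
Position 5: Zoden has l, Kusiman has r. Kusiman preserves r here (none of its changes turn any other segment into r), so the proto-segment is *r.
This points to *ragirlom. Verify forward in each daughter:
Zoden: *ragirlom > ragirlum > lagillum  (by pre-nasal raising, unconditioned shift)
Kusiman: start from *ragirlom.
  rule 1: no change — ragirlom
  rule 2 (pre-rhotic lowering): ragirlom → ragerlom
  rule 3 (intervocalic lenition): ragerlom → raherlom
  ⇒ Kusiman raherlom
Only *ragirlom yields all of Zoden lagillum, Kusiman raherlom.

*ragirlom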